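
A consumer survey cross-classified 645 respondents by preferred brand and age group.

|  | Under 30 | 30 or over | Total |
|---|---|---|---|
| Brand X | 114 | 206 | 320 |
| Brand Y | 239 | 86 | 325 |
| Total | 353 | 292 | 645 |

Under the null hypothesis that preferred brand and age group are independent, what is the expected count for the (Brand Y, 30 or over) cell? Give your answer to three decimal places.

147.132

Row total (Brand Y) = 325; column total (30 or over) = 292; grand total N = 645.
Expected count = (row total × column total) / N = 325 × 292 / 645 = 147.132.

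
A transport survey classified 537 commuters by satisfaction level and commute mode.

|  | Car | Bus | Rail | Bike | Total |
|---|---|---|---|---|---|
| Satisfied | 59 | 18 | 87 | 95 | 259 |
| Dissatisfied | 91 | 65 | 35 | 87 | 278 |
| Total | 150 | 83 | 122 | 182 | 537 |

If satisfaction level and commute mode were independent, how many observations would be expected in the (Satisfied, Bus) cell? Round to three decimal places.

40.032

Row total (Satisfied) = 259; column total (Bus) = 83; grand total N = 537.
Expected count = (row total × column total) / N = 259 × 83 / 537 = 40.032.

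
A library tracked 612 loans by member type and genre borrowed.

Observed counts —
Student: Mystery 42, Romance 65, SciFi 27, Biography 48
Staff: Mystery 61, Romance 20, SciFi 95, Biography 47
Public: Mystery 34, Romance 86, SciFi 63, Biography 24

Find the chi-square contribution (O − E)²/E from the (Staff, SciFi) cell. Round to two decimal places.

11.29

Row total (Staff) = 223; column total (SciFi) = 185; N = 612.
Expected count E = 223 × 185 / 612 = 67.410.
Contribution = (O − E)²/E = (95 − 67.410)² / 67.410 = 11.29.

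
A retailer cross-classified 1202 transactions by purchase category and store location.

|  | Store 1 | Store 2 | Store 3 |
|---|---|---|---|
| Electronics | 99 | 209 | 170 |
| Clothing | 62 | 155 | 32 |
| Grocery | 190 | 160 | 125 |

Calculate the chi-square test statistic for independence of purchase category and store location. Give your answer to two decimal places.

94.20

Row totals: 478, 249, 475. Column totals: 351, 524, 327. Grand total N = 1202.
Expected counts (row total × column total / N):
  Electronics, Store 1: 478×351/1202 = 139.582
  Electronics, Store 2: 478×524/1202 = 208.379
  Electronics, Store 3: 478×327/1202 = 130.038
  Clothing, Store 1: 249×351/1202 = 72.711
  Clothing, Store 2: 249×524/1202 = 108.549
  Clothing, Store 3: 249×327/1202 = 67.740
  Grocery, Store 1: 475×351/1202 = 138.706
  Grocery, Store 2: 475×524/1202 = 207.072
  Grocery, Store 3: 475×327/1202 = 129.222
Contributions (O − E)²/E:
  (99 − 139.582)²/139.582 = 11.7988
  (209 − 208.379)²/208.379 = 0.0019
  (170 − 130.038)²/130.038 = 12.2807
  (62 − 72.711)²/72.711 = 1.5778
  (155 − 108.549)²/108.549 = 19.8776
  (32 − 67.740)²/67.740 = 18.8566
  (190 − 138.706)²/138.706 = 18.9687
  (160 − 207.072)²/207.072 = 10.7005
  (125 − 129.222)²/129.222 = 0.1379
χ² = 11.7988 + 0.0019 + 12.2807 + 1.5778 + 19.8776 + 18.8566 + 18.9687 + 10.7005 + 0.1379 = 94.20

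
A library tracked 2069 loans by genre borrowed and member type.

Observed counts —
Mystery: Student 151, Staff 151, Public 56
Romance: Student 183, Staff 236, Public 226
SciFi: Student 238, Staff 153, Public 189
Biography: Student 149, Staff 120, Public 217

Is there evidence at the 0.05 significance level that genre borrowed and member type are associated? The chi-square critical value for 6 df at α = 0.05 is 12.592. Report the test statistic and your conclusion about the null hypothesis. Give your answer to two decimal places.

Row totals: 358, 645, 580, 486. Column totals: 721, 660, 688. Grand total N = 2069.
Expected counts (row total × column total / N):
  Mystery, Student: 358×721/2069 = 124.755
  Mystery, Staff: 358×660/2069 = 114.200
  Mystery, Public: 358×688/2069 = 119.045
  Romance, Student: 645×721/2069 = 224.768
  Romance, Staff: 645×660/2069 = 205.752
  Romance, Public: 645×688/2069 = 214.480
  SciFi, Student: 580×721/2069 = 202.117
  SciFi, Staff: 580×660/2069 = 185.017
  SciFi, Public: 580×688/2069 = 192.866
  Biography, Student: 486×721/2069 = 169.360
  Biography, Staff: 486×660/2069 = 155.031
  Biography, Public: 486×688/2069 = 161.609
Contributions (O − E)²/E:
  (151 − 124.755)²/124.755 = 5.5212
  (151 − 114.200)²/114.200 = 11.8585
  (56 − 119.045)²/119.045 = 33.3880
  (183 − 224.768)²/224.768 = 7.7616
  (236 − 205.752)²/205.752 = 4.4468
  (226 − 214.480)²/214.480 = 0.6188
  (238 − 202.117)²/202.117 = 6.3705
  (153 − 185.017)²/185.017 = 5.5405
  (189 − 192.866)²/192.866 = 0.0775
  (149 − 169.360)²/169.360 = 2.4476
  (120 − 155.031)²/155.031 = 7.9156
  (217 − 161.609)²/161.609 = 18.9851
χ² = 5.5212 + 11.8585 + 33.3880 + 7.7616 + 4.4468 + 0.6188 + 6.3705 + 5.5405 + 0.0775 + 2.4476 + 7.9156 + 18.9851 = 104.93
df = (4−1)(3−1) = 6. Since 104.93 > 12.592, reject the null hypothesis of independence at α = 0.05.

104.93; reject H₀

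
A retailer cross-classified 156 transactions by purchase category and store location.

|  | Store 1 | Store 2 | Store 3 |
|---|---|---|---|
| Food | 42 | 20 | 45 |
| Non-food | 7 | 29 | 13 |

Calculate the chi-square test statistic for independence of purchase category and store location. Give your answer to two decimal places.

Row totals: 107, 49. Column totals: 49, 49, 58. Grand total N = 156.
Expected counts (row total × column total / N):
  Food, Store 1: 107×49/156 = 33.609
  Food, Store 2: 107×49/156 = 33.609
  Food, Store 3: 107×58/156 = 39.782
  Non-food, Store 1: 49×49/156 = 15.391
  Non-food, Store 2: 49×49/156 = 15.391
  Non-food, Store 3: 49×58/156 = 18.218
Contributions (O − E)²/E:
  (42 − 33.609)²/33.609 = 2.0949
  (20 − 33.609)²/33.609 = 5.5106
  (45 − 39.782)²/39.782 = 0.6844
  (7 − 15.391)²/15.391 = 4.5747
  (29 − 15.391)²/15.391 = 12.0333
  (13 − 18.218)²/18.218 = 1.4945
χ² = 2.0949 + 5.5106 + 0.6844 + 4.5747 + 12.0333 + 1.4945 = 26.39

26.39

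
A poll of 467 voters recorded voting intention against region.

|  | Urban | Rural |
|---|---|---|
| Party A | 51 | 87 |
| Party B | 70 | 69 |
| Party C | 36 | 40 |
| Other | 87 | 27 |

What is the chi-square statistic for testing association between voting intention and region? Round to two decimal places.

Row totals: 138, 139, 76, 114. Column totals: 244, 223. Grand total N = 467.
Expected counts (row total × column total / N):
  Party A, Urban: 138×244/467 = 72.103
  Party A, Rural: 138×223/467 = 65.897
  Party B, Urban: 139×244/467 = 72.625
  Party B, Rural: 139×223/467 = 66.375
  Party C, Urban: 76×244/467 = 39.709
  Party C, Rural: 76×223/467 = 36.291
  Other, Urban: 114×244/467 = 59.563
  Other, Rural: 114×223/467 = 54.437
Contributions (O − E)²/E:
  (51 − 72.103)²/72.103 = 6.1764
  (87 − 65.897)²/65.897 = 6.7581
  (70 − 72.625)²/72.625 = 0.0949
  (69 − 66.375)²/66.375 = 0.1038
  (36 − 39.709)²/39.709 = 0.3464
  (40 − 36.291)²/36.291 = 0.3791
  (87 − 59.563)²/59.563 = 12.6385
  (27 − 54.437)²/54.437 = 13.8286
χ² = 6.1764 + 6.7581 + 0.0949 + 0.1038 + 0.3464 + 0.3791 + 12.6385 + 13.8286 = 40.33

40.33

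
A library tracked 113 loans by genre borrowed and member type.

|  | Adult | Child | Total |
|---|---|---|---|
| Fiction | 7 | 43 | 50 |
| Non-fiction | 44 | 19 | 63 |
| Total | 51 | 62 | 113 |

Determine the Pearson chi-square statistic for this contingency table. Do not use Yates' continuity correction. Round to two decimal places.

35.10

Grand total N = 113.
Expected counts (row total × column total / N):
  Fiction, Adult: 50×51/113 = 22.566
  Fiction, Child: 50×62/113 = 27.434
  Non-fiction, Adult: 63×51/113 = 28.434
  Non-fiction, Child: 63×62/113 = 34.566
Contributions (O − E)²/E:
  (7 − 22.566)²/22.566 = 10.7374
  (43 − 27.434)²/27.434 = 8.8321
  (44 − 28.434)²/28.434 = 8.5215
  (19 − 34.566)²/34.566 = 7.0098
χ² = 10.7374 + 8.8321 + 8.5215 + 7.0098 = 35.10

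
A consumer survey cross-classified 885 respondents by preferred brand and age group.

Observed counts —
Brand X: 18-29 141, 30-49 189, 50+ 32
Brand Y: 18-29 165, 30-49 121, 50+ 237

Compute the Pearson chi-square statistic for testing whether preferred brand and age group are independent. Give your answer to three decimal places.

148.656

Row totals: 362, 523. Column totals: 306, 310, 269. Grand total N = 885.
Expected counts (row total × column total / N):
  Brand X, 18-29: 362×306/885 = 125.1661
  Brand X, 30-49: 362×310/885 = 126.8023
  Brand X, 50+: 362×269/885 = 110.0316
  Brand Y, 18-29: 523×306/885 = 180.8339
  Brand Y, 30-49: 523×310/885 = 183.1977
  Brand Y, 50+: 523×269/885 = 158.9684
Contributions (O − E)²/E:
  (141 − 125.1661)²/125.1661 = 2.0030
  (189 − 126.8023)²/126.8023 = 30.5085
  (32 − 110.0316)²/110.0316 = 55.3380
  (165 − 180.8339)²/180.8339 = 1.3864
  (121 − 183.1977)²/183.1977 = 21.1168
  (237 − 158.9684)²/158.9684 = 38.3028
χ² = 2.0030 + 30.5085 + 55.3380 + 1.3864 + 21.1168 + 38.3028 = 148.656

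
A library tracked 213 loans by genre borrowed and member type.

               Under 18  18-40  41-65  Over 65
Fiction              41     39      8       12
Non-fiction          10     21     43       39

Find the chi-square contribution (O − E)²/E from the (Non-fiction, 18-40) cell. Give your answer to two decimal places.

Row total (Non-fiction) = 113; column total (18-40) = 60; N = 213.
Expected count E = 113 × 60 / 213 = 31.831.
Contribution = (O − E)²/E = (21 − 31.831)² / 31.831 = 3.69.

3.69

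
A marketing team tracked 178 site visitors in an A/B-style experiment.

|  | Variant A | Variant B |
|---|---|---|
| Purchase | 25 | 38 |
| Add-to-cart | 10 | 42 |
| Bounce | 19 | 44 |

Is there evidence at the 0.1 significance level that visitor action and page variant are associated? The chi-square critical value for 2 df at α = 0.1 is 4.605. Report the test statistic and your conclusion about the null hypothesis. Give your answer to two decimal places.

Row totals: 63, 52, 63. Column totals: 54, 124. Grand total N = 178.
Expected counts (row total × column total / N):
  Purchase, Variant A: 63×54/178 = 19.112
  Purchase, Variant B: 63×124/178 = 43.888
  Add-to-cart, Variant A: 52×54/178 = 15.775
  Add-to-cart, Variant B: 52×124/178 = 36.225
  Bounce, Variant A: 63×54/178 = 19.112
  Bounce, Variant B: 63×124/178 = 43.888
Contributions (O − E)²/E:
  (25 − 19.112)²/19.112 = 1.8140
  (38 − 43.888)²/43.888 = 0.7899
  (10 − 15.775)²/15.775 = 2.1141
  (42 − 36.225)²/36.225 = 0.9207
  (19 − 19.112)²/19.112 = 0.0007
  (44 − 43.888)²/43.888 = 0.0003
χ² = 1.8140 + 0.7899 + 2.1141 + 0.9207 + 0.0007 + 0.0003 = 5.64
df = (3−1)(2−1) = 2. Since 5.64 > 4.605, reject the null hypothesis of independence at α = 0.1.

5.64; reject H₀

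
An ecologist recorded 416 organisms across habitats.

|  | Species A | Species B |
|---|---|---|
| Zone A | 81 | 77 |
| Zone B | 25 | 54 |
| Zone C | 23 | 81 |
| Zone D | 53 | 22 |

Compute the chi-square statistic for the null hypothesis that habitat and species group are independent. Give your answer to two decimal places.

Row totals: 158, 79, 104, 75. Column totals: 182, 234. Grand total N = 416.
Expected counts (row total × column total / N):
  Zone A, Species A: 158×182/416 = 69.125
  Zone A, Species B: 158×234/416 = 88.875
  Zone B, Species A: 79×182/416 = 34.562
  Zone B, Species B: 79×234/416 = 44.438
  Zone C, Species A: 104×182/416 = 45.500
  Zone C, Species B: 104×234/416 = 58.500
  Zone D, Species A: 75×182/416 = 32.812
  Zone D, Species B: 75×234/416 = 42.188
Contributions (O − E)²/E:
  (81 − 69.125)²/69.125 = 2.0400
  (77 − 88.875)²/88.875 = 1.5867
  (25 − 34.562)²/34.562 = 2.6454
  (54 − 44.438)²/44.438 = 2.0575
  (23 − 45.500)²/45.500 = 11.1264
  (81 − 58.500)²/58.500 = 8.6538
  (53 − 32.812)²/32.812 = 12.4209
  (22 − 42.188)²/42.188 = 9.6605
χ² = 2.0400 + 1.5867 + 2.6454 + 2.0575 + 11.1264 + 8.6538 + 12.4209 + 9.6605 = 50.19

50.19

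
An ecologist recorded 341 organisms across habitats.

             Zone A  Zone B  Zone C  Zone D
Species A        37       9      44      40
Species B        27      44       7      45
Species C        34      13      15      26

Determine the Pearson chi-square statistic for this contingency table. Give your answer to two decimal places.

60.64

Row totals: 130, 123, 88. Column totals: 98, 66, 66, 111. Grand total N = 341.
Expected counts (row total × column total / N):
  Species A, Zone A: 130×98/341 = 37.3607
  Species A, Zone B: 130×66/341 = 25.1613
  Species A, Zone C: 130×66/341 = 25.1613
  Species A, Zone D: 130×111/341 = 42.3167
  Species B, Zone A: 123×98/341 = 35.3490
  Species B, Zone B: 123×66/341 = 23.8065
  Species B, Zone C: 123×66/341 = 23.8065
  Species B, Zone D: 123×111/341 = 40.0381
  Species C, Zone A: 88×98/341 = 25.2903
  Species C, Zone B: 88×66/341 = 17.0323
  Species C, Zone C: 88×66/341 = 17.0323
  Species C, Zone D: 88×111/341 = 28.6452
Contributions (O − E)²/E:
  (37 − 37.3607)²/37.3607 = 0.0035
  (9 − 25.1613)²/25.1613 = 10.3805
  (44 − 25.1613)²/25.1613 = 14.1049
  (40 − 42.3167)²/42.3167 = 0.1268
  (27 − 35.3490)²/35.3490 = 1.9719
  (44 − 23.8065)²/23.8065 = 17.1288
  (7 − 23.8065)²/23.8065 = 11.8648
  (45 − 40.0381)²/40.0381 = 0.6149
  (34 − 25.2903)²/25.2903 = 2.9995
  (13 − 17.0323)²/17.0323 = 0.9546
  (15 − 17.0323)²/17.0323 = 0.2425
  (26 − 28.6452)²/28.6452 = 0.2443
χ² = 0.0035 + 10.3805 + 14.1049 + 0.1268 + 1.9719 + 17.1288 + 11.8648 + 0.6149 + 2.9995 + 0.9546 + 0.2425 + 0.2443 = 60.64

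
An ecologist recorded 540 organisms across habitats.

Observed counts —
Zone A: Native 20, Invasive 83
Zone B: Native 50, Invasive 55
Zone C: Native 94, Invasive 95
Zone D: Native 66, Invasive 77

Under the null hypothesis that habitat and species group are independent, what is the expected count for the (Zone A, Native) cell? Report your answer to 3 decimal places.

43.870

Row total (Zone A) = 103; column total (Native) = 230; grand total N = 540.
Expected count = (row total × column total) / N = 103 × 230 / 540 = 43.870.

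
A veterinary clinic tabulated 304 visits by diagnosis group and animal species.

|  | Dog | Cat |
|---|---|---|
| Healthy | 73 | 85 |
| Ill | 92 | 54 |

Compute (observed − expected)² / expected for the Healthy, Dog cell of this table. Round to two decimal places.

1.90

Row total (Healthy) = 158; column total (Dog) = 165; N = 304.
Expected count E = 158 × 165 / 304 = 85.757.
Contribution = (O − E)²/E = (73 − 85.757)² / 85.757 = 1.90.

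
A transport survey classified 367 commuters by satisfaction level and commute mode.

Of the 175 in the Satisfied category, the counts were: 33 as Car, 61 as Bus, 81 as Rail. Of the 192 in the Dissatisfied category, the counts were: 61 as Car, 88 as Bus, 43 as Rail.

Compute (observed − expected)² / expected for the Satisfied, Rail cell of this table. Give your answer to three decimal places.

8.091

Row total (Satisfied) = 175; column total (Rail) = 124; N = 367.
Expected count E = 175 × 124 / 367 = 59.1281.
Contribution = (O − E)²/E = (81 − 59.1281)² / 59.1281 = 8.091.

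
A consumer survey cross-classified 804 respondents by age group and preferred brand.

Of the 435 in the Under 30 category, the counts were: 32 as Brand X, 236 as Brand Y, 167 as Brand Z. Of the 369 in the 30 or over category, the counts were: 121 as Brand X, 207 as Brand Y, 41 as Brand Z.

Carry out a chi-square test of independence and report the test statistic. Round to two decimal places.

125.42

Row totals: 435, 369. Column totals: 153, 443, 208. Grand total N = 804.
Expected counts (row total × column total / N):
  Under 30, Brand X: 435×153/804 = 82.780
  Under 30, Brand Y: 435×443/804 = 239.683
  Under 30, Brand Z: 435×208/804 = 112.537
  30 or over, Brand X: 369×153/804 = 70.220
  30 or over, Brand Y: 369×443/804 = 203.317
  30 or over, Brand Z: 369×208/804 = 95.463
Contributions (O − E)²/E:
  (32 − 82.780)²/82.780 = 31.1501
  (236 − 239.683)²/239.683 = 0.0566
  (167 − 112.537)²/112.537 = 26.3577
  (121 − 70.220)²/70.220 = 36.7219
  (207 − 203.317)²/203.317 = 0.0667
  (41 − 95.463)²/95.463 = 31.0719
χ² = 31.1501 + 0.0566 + 26.3577 + 36.7219 + 0.0667 + 31.0719 = 125.42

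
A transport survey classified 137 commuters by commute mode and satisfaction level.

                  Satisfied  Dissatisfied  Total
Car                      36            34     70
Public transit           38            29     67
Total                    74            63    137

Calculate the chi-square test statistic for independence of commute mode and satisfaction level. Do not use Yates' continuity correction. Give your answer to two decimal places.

0.39

Grand total N = 137.
Expected counts (row total × column total / N):
  Car, Satisfied: 70×74/137 = 37.810
  Car, Dissatisfied: 70×63/137 = 32.190
  Public transit, Satisfied: 67×74/137 = 36.190
  Public transit, Dissatisfied: 67×63/137 = 30.810
Contributions (O − E)²/E:
  (36 − 37.810)²/37.810 = 0.0866
  (34 − 32.190)²/32.190 = 0.1018
  (38 − 36.190)²/36.190 = 0.0905
  (29 − 30.810)²/30.810 = 0.1063
χ² = 0.0866 + 0.1018 + 0.0905 + 0.1063 = 0.39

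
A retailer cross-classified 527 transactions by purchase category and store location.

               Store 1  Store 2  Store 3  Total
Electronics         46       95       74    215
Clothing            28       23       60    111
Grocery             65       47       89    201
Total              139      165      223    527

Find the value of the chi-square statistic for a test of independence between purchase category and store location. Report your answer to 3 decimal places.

31.147

Grand total N = 527.
Expected counts (row total × column total / N):
  Electronics, Store 1: 215×139/527 = 56.7078
  Electronics, Store 2: 215×165/527 = 67.3150
  Electronics, Store 3: 215×223/527 = 90.9772
  Clothing, Store 1: 111×139/527 = 29.2770
  Clothing, Store 2: 111×165/527 = 34.7533
  Clothing, Store 3: 111×223/527 = 46.9696
  Grocery, Store 1: 201×139/527 = 53.0152
  Grocery, Store 2: 201×165/527 = 62.9317
  Grocery, Store 3: 201×223/527 = 85.0531
Contributions (O − E)²/E:
  (46 − 56.7078)²/56.7078 = 2.0219
  (95 − 67.3150)²/67.3150 = 11.3862
  (74 − 90.9772)²/90.9772 = 3.1681
  (28 − 29.2770)²/29.2770 = 0.0557
  (23 − 34.7533)²/34.7533 = 3.9749
  (60 − 46.9696)²/46.9696 = 3.6149
  (65 − 53.0152)²/53.0152 = 2.7093
  (47 − 62.9317)²/62.9317 = 4.0332
  (89 − 85.0531)²/85.0531 = 0.1832
χ² = 2.0219 + 11.3862 + 3.1681 + 0.0557 + 3.9749 + 3.6149 + 2.7093 + 4.0332 + 0.1832 = 31.147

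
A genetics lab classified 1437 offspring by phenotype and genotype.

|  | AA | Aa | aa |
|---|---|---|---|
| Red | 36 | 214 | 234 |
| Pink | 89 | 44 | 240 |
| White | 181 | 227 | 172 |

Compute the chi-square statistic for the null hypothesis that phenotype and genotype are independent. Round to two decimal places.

Row totals: 484, 373, 580. Column totals: 306, 485, 646. Grand total N = 1437.
Expected counts (row total × column total / N):
  Red, AA: 484×306/1437 = 103.0647
  Red, Aa: 484×485/1437 = 163.3542
  Red, aa: 484×646/1437 = 217.5811
  Pink, AA: 373×306/1437 = 79.4280
  Pink, Aa: 373×485/1437 = 125.8907
  Pink, aa: 373×646/1437 = 167.6813
  White, AA: 580×306/1437 = 123.5073
  White, Aa: 580×485/1437 = 195.7550
  White, aa: 580×646/1437 = 260.7376
Contributions (O − E)²/E:
  (36 − 103.0647)²/103.0647 = 43.6393
  (214 − 163.3542)²/163.3542 = 15.7021
  (234 − 217.5811)²/217.5811 = 1.2390
  (89 − 79.4280)²/79.4280 = 1.1535
  (44 − 125.8907)²/125.8907 = 53.2691
  (240 − 167.6813)²/167.6813 = 31.1901
  (181 − 123.5073)²/123.5073 = 26.7629
  (227 − 195.7550)²/195.7550 = 4.9871
  (172 − 260.7376)²/260.7376 = 30.2003
χ² = 43.6393 + 15.7021 + 1.2390 + 1.1535 + 53.2691 + 31.1901 + 26.7629 + 4.9871 + 30.2003 = 208.14

208.14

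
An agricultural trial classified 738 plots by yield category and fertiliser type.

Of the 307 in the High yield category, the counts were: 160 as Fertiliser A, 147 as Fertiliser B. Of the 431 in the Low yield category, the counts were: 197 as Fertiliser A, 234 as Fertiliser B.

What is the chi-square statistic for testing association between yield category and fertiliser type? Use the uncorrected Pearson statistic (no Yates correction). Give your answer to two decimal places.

Row totals: 307, 431. Column totals: 357, 381. Grand total N = 738.
Expected counts (row total × column total / N):
  High yield, Fertiliser A: 307×357/738 = 148.508
  High yield, Fertiliser B: 307×381/738 = 158.492
  Low yield, Fertiliser A: 431×357/738 = 208.492
  Low yield, Fertiliser B: 431×381/738 = 222.508
Contributions (O − E)²/E:
  (160 − 148.508)²/148.508 = 0.8893
  (147 − 158.492)²/158.492 = 0.8333
  (197 − 208.492)²/208.492 = 0.6334
  (234 − 222.508)²/222.508 = 0.5935
χ² = 0.8893 + 0.8333 + 0.6334 + 0.5935 = 2.95

2.95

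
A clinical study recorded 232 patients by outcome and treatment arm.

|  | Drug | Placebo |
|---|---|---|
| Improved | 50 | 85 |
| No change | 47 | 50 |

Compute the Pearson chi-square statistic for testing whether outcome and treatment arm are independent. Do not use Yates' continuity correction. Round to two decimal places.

3.02

Row totals: 135, 97. Column totals: 97, 135. Grand total N = 232.
Expected counts (row total × column total / N):
  Improved, Drug: 135×97/232 = 56.444
  Improved, Placebo: 135×135/232 = 78.556
  No change, Drug: 97×97/232 = 40.556
  No change, Placebo: 97×135/232 = 56.444
Contributions (O − E)²/E:
  (50 − 56.444)²/56.444 = 0.7357
  (85 − 78.556)²/78.556 = 0.5286
  (47 − 40.556)²/40.556 = 1.0239
  (50 − 56.444)²/56.444 = 0.7357
χ² = 0.7357 + 0.5286 + 1.0239 + 0.7357 = 3.02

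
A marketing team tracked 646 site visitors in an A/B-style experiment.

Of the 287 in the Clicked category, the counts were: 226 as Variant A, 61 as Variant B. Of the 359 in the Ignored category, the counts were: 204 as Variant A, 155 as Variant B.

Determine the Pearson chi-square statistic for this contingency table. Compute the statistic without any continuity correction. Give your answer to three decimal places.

Row totals: 287, 359. Column totals: 430, 216. Grand total N = 646.
Expected counts (row total × column total / N):
  Clicked, Variant A: 287×430/646 = 191.03715
  Clicked, Variant B: 287×216/646 = 95.96285
  Ignored, Variant A: 359×430/646 = 238.96285
  Ignored, Variant B: 359×216/646 = 120.03715
Contributions (O − E)²/E:
  (226 − 191.03715)²/191.03715 = 6.3988
  (61 − 95.96285)²/95.96285 = 12.7383
  (204 − 238.96285)²/238.96285 = 5.1154
  (155 − 120.03715)²/120.03715 = 10.1835
χ² = 6.3988 + 12.7383 + 5.1154 + 10.1835 = 34.436

34.436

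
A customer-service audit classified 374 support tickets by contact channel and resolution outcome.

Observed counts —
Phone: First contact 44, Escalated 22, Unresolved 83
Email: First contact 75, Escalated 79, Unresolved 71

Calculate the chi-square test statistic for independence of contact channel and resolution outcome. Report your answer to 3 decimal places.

26.844

Row totals: 149, 225. Column totals: 119, 101, 154. Grand total N = 374.
Expected counts (row total × column total / N):
  Phone, First contact: 149×119/374 = 47.4091
  Phone, Escalated: 149×101/374 = 40.2380
  Phone, Unresolved: 149×154/374 = 61.3529
  Email, First contact: 225×119/374 = 71.5909
  Email, Escalated: 225×101/374 = 60.7620
  Email, Unresolved: 225×154/374 = 92.6471
Contributions (O − E)²/E:
  (44 − 47.4091)²/47.4091 = 0.2451
  (22 − 40.2380)²/40.2380 = 8.2664
  (83 − 61.3529)²/61.3529 = 7.6377
  (75 − 71.5909)²/71.5909 = 0.1623
  (79 − 60.7620)²/60.7620 = 5.4742
  (71 − 92.6471)²/92.6471 = 5.0579
χ² = 0.2451 + 8.2664 + 7.6377 + 0.1623 + 5.4742 + 5.0579 = 26.844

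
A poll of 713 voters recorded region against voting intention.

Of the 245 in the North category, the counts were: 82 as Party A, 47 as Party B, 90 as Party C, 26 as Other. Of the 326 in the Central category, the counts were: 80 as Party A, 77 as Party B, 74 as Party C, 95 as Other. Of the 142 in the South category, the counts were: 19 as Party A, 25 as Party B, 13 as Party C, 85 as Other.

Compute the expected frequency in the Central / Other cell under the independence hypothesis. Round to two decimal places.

Row total (Central) = 326; column total (Other) = 206; grand total N = 713.
Expected count = (row total × column total) / N = 326 × 206 / 713 = 94.19.

94.19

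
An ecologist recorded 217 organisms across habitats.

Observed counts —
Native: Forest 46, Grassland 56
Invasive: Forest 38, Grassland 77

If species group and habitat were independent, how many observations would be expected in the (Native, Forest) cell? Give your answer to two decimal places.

39.48

Row total (Native) = 102; column total (Forest) = 84; grand total N = 217.
Expected count = (row total × column total) / N = 102 × 84 / 217 = 39.48.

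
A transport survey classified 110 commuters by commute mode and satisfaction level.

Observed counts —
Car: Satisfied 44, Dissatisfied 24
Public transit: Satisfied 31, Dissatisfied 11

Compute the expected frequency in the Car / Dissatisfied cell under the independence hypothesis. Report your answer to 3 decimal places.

21.636

Row total (Car) = 68; column total (Dissatisfied) = 35; grand total N = 110.
Expected count = (row total × column total) / N = 68 × 35 / 110 = 21.636.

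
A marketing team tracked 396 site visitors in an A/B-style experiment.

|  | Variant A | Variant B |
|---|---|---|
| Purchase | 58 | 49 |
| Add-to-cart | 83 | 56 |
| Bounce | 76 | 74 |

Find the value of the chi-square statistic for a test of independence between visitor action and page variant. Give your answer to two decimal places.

Row totals: 107, 139, 150. Column totals: 217, 179. Grand total N = 396.
Expected counts (row total × column total / N):
  Purchase, Variant A: 107×217/396 = 58.634
  Purchase, Variant B: 107×179/396 = 48.366
  Add-to-cart, Variant A: 139×217/396 = 76.169
  Add-to-cart, Variant B: 139×179/396 = 62.831
  Bounce, Variant A: 150×217/396 = 82.197
  Bounce, Variant B: 150×179/396 = 67.803
Contributions (O − E)²/E:
  (58 − 58.634)²/58.634 = 0.0069
  (49 − 48.366)²/48.366 = 0.0083
  (83 − 76.169)²/76.169 = 0.6126
  (56 − 62.831)²/62.831 = 0.7427
  (76 − 82.197)²/82.197 = 0.4672
  (74 − 67.803)²/67.803 = 0.5664
χ² = 0.0069 + 0.0083 + 0.6126 + 0.7427 + 0.4672 + 0.5664 = 2.40

2.40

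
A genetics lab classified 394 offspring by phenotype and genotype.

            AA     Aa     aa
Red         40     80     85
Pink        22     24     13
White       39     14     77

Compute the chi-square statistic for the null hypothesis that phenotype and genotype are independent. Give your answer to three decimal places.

Row totals: 205, 59, 130. Column totals: 101, 118, 175. Grand total N = 394.
Expected counts (row total × column total / N):
  Red, AA: 205×101/394 = 52.5508
  Red, Aa: 205×118/394 = 61.3959
  Red, aa: 205×175/394 = 91.0533
  Pink, AA: 59×101/394 = 15.1244
  Pink, Aa: 59×118/394 = 17.6701
  Pink, aa: 59×175/394 = 26.2056
  White, AA: 130×101/394 = 33.3249
  White, Aa: 130×118/394 = 38.9340
  White, aa: 130×175/394 = 57.7411
Contributions (O − E)²/E:
  (40 − 52.5508)²/52.5508 = 2.9975
  (80 − 61.3959)²/61.3959 = 5.6374
  (85 − 91.0533)²/91.0533 = 0.4024
  (22 − 15.1244)²/15.1244 = 3.1257
  (24 − 17.6701)²/17.6701 = 2.2675
  (13 − 26.2056)²/26.2056 = 6.6546
  (39 − 33.3249)²/33.3249 = 0.9664
  (14 − 38.9340)²/38.9340 = 15.9682
  (77 − 57.7411)²/57.7411 = 6.4236
χ² = 2.9975 + 5.6374 + 0.4024 + 3.1257 + 2.2675 + 6.6546 + 0.9664 + 15.9682 + 6.4236 = 44.443

44.443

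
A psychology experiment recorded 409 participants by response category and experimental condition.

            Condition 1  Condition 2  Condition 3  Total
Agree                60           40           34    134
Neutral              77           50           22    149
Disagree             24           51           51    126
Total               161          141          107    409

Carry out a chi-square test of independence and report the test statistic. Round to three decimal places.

39.430

Grand total N = 409.
Expected counts (row total × column total / N):
  Agree, Condition 1: 134×161/409 = 52.7482
  Agree, Condition 2: 134×141/409 = 46.1956
  Agree, Condition 3: 134×107/409 = 35.0562
  Neutral, Condition 1: 149×161/409 = 58.6528
  Neutral, Condition 2: 149×141/409 = 51.3667
  Neutral, Condition 3: 149×107/409 = 38.9804
  Disagree, Condition 1: 126×161/409 = 49.5990
  Disagree, Condition 2: 126×141/409 = 43.4377
  Disagree, Condition 3: 126×107/409 = 32.9633
Contributions (O − E)²/E:
  (60 − 52.7482)²/52.7482 = 0.9970
  (40 − 46.1956)²/46.1956 = 0.8309
  (34 − 35.0562)²/35.0562 = 0.0318
  (77 − 58.6528)²/58.6528 = 5.7392
  (50 − 51.3667)²/51.3667 = 0.0364
  (22 − 38.9804)²/38.9804 = 7.3969
  (24 − 49.5990)²/49.5990 = 13.2121
  (51 − 43.4377)²/43.4377 = 1.3166
  (51 − 32.9633)²/32.9633 = 9.8692
χ² = 0.9970 + 0.8309 + 0.0318 + 5.7392 + 0.0364 + 7.3969 + 13.2121 + 1.3166 + 9.8692 = 39.430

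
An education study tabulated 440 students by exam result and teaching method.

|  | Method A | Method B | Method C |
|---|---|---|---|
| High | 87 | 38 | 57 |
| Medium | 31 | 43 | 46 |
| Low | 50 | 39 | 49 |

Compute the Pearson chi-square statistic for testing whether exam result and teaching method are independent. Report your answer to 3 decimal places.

16.427

Row totals: 182, 120, 138. Column totals: 168, 120, 152. Grand total N = 440.
Expected counts (row total × column total / N):
  High, Method A: 182×168/440 = 69.4909
  High, Method B: 182×120/440 = 49.6364
  High, Method C: 182×152/440 = 62.8727
  Medium, Method A: 120×168/440 = 45.8182
  Medium, Method B: 120×120/440 = 32.7273
  Medium, Method C: 120×152/440 = 41.4545
  Low, Method A: 138×168/440 = 52.6909
  Low, Method B: 138×120/440 = 37.6364
  Low, Method C: 138×152/440 = 47.6727
Contributions (O − E)²/E:
  (87 − 69.4909)²/69.4909 = 4.4116
  (38 − 49.6364)²/49.6364 = 2.7280
  (57 − 62.8727)²/62.8727 = 0.5485
  (31 − 45.8182)²/45.8182 = 4.7924
  (43 − 32.7273)²/32.7273 = 3.2245
  (46 − 41.4545)²/41.4545 = 0.4984
  (50 − 52.6909)²/52.6909 = 0.1374
  (39 − 37.6364)²/37.6364 = 0.0494
  (49 − 47.6727)²/47.6727 = 0.0370
χ² = 4.4116 + 2.7280 + 0.5485 + 4.7924 + 3.2245 + 0.4984 + 0.1374 + 0.0494 + 0.0370 = 16.427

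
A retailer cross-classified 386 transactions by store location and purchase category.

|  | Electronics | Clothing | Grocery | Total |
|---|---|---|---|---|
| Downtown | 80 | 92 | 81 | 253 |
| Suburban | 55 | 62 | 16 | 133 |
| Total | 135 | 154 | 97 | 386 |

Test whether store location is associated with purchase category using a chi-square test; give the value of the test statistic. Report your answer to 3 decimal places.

Grand total N = 386.
Expected counts (row total × column total / N):
  Downtown, Electronics: 253×135/386 = 88.4845
  Downtown, Clothing: 253×154/386 = 100.9378
  Downtown, Grocery: 253×97/386 = 63.5777
  Suburban, Electronics: 133×135/386 = 46.5155
  Suburban, Clothing: 133×154/386 = 53.0622
  Suburban, Grocery: 133×97/386 = 33.4223
Contributions (O − E)²/E:
  (80 − 88.4845)²/88.4845 = 0.8136
  (92 − 100.9378)²/100.9378 = 0.7914
  (81 − 63.5777)²/63.5777 = 4.7743
  (55 − 46.5155)²/46.5155 = 1.5476
  (62 − 53.0622)²/53.0622 = 1.5055
  (16 − 33.4223)²/33.4223 = 9.0819
χ² = 0.8136 + 0.7914 + 4.7743 + 1.5476 + 1.5055 + 9.0819 = 18.514

18.514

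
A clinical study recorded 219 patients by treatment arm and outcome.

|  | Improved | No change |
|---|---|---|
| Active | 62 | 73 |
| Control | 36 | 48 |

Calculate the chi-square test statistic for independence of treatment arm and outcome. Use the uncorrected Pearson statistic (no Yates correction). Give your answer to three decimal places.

Row totals: 135, 84. Column totals: 98, 121. Grand total N = 219.
Expected counts (row total × column total / N):
  Active, Improved: 135×98/219 = 60.4110
  Active, No change: 135×121/219 = 74.5890
  Control, Improved: 84×98/219 = 37.5890
  Control, No change: 84×121/219 = 46.4110
Contributions (O − E)²/E:
  (62 − 60.4110)²/60.4110 = 0.0418
  (73 − 74.5890)²/74.5890 = 0.0339
  (36 − 37.5890)²/37.5890 = 0.0672
  (48 − 46.4110)²/46.4110 = 0.0544
χ² = 0.0418 + 0.0339 + 0.0672 + 0.0544 = 0.197

0.197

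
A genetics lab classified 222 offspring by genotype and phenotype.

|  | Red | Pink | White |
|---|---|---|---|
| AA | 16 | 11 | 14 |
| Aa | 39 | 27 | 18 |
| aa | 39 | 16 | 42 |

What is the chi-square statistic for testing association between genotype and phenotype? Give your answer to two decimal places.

11.67

Row totals: 41, 84, 97. Column totals: 94, 54, 74. Grand total N = 222.
Expected counts (row total × column total / N):
  AA, Red: 41×94/222 = 17.360
  AA, Pink: 41×54/222 = 9.973
  AA, White: 41×74/222 = 13.667
  Aa, Red: 84×94/222 = 35.568
  Aa, Pink: 84×54/222 = 20.432
  Aa, White: 84×74/222 = 28.000
  aa, Red: 97×94/222 = 41.072
  aa, Pink: 97×54/222 = 23.595
  aa, White: 97×74/222 = 32.333
Contributions (O − E)²/E:
  (16 − 17.360)²/17.360 = 0.1065
  (11 − 9.973)²/9.973 = 0.1058
  (14 − 13.667)²/13.667 = 0.0081
  (39 − 35.568)²/35.568 = 0.3312
  (27 − 20.432)²/20.432 = 2.1113
  (18 − 28.000)²/28.000 = 3.5714
  (39 − 41.072)²/41.072 = 0.1045
  (16 − 23.595)²/23.595 = 2.4448
  (42 − 32.333)²/32.333 = 2.8903
χ² = 0.1065 + 0.1058 + 0.0081 + 0.3312 + 2.1113 + 3.5714 + 0.1045 + 2.4448 + 2.8903 = 11.67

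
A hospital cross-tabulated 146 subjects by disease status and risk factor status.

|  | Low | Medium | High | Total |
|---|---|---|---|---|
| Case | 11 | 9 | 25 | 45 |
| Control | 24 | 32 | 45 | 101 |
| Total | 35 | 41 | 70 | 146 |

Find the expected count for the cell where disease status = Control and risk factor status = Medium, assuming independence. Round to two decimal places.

Row total (Control) = 101; column total (Medium) = 41; grand total N = 146.
Expected count = (row total × column total) / N = 101 × 41 / 146 = 28.36.

28.36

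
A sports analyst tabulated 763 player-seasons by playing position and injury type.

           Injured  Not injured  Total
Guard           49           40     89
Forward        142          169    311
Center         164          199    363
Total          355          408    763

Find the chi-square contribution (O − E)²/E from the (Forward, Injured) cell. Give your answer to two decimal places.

0.05

Row total (Forward) = 311; column total (Injured) = 355; N = 763.
Expected count E = 311 × 355 / 763 = 144.699.
Contribution = (O − E)²/E = (142 − 144.699)² / 144.699 = 0.05.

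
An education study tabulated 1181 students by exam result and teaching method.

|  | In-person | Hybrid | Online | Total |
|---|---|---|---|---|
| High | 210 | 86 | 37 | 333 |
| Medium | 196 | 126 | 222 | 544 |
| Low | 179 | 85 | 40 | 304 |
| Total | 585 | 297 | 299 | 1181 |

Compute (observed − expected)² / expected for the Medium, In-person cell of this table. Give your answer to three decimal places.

20.030

Row total (Medium) = 544; column total (In-person) = 585; N = 1181.
Expected count E = 544 × 585 / 1181 = 269.4666.
Contribution = (O − E)²/E = (196 − 269.4666)² / 269.4666 = 20.030.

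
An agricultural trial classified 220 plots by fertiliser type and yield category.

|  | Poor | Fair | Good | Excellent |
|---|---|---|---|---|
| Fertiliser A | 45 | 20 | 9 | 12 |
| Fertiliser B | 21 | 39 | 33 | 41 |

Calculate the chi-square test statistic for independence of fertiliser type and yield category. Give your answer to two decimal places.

35.65

Row totals: 86, 134. Column totals: 66, 59, 42, 53. Grand total N = 220.
Expected counts (row total × column total / N):
  Fertiliser A, Poor: 86×66/220 = 25.800
  Fertiliser A, Fair: 86×59/220 = 23.064
  Fertiliser A, Good: 86×42/220 = 16.418
  Fertiliser A, Excellent: 86×53/220 = 20.718
  Fertiliser B, Poor: 134×66/220 = 40.200
  Fertiliser B, Fair: 134×59/220 = 35.936
  Fertiliser B, Good: 134×42/220 = 25.582
  Fertiliser B, Excellent: 134×53/220 = 32.282
Contributions (O − E)²/E:
  (45 − 25.800)²/25.800 = 14.2884
  (20 − 23.064)²/23.064 = 0.4070
  (9 − 16.418)²/16.418 = 3.3516
  (12 − 20.718)²/20.718 = 3.6685
  (21 − 40.200)²/40.200 = 9.1701
  (39 − 35.936)²/35.936 = 0.2612
  (33 − 25.582)²/25.582 = 2.1510
  (41 − 32.282)²/32.282 = 2.3544
χ² = 14.2884 + 0.4070 + 3.3516 + 3.6685 + 9.1701 + 0.2612 + 2.1510 + 2.3544 = 35.65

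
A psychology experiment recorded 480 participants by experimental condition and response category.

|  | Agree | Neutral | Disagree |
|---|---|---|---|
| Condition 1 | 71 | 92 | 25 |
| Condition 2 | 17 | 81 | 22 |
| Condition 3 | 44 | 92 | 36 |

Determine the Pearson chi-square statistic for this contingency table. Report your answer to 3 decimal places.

Row totals: 188, 120, 172. Column totals: 132, 265, 83. Grand total N = 480.
Expected counts (row total × column total / N):
  Condition 1, Agree: 188×132/480 = 51.7000
  Condition 1, Neutral: 188×265/480 = 103.7917
  Condition 1, Disagree: 188×83/480 = 32.5083
  Condition 2, Agree: 120×132/480 = 33.0000
  Condition 2, Neutral: 120×265/480 = 66.2500
  Condition 2, Disagree: 120×83/480 = 20.7500
  Condition 3, Agree: 172×132/480 = 47.3000
  Condition 3, Neutral: 172×265/480 = 94.9583
  Condition 3, Disagree: 172×83/480 = 29.7417
Contributions (O − E)²/E:
  (71 − 51.7000)²/51.7000 = 7.2048
  (92 − 103.7917)²/103.7917 = 1.3396
  (25 − 32.5083)²/32.5083 = 1.7342
  (17 − 33.0000)²/33.0000 = 7.7576
  (81 − 66.2500)²/66.2500 = 3.2840
  (22 − 20.7500)²/20.7500 = 0.0753
  (44 − 47.3000)²/47.3000 = 0.2302
  (92 − 94.9583)²/94.9583 = 0.0922
  (36 − 29.7417)²/29.7417 = 1.3169
χ² = 7.2048 + 1.3396 + 1.7342 + 7.7576 + 3.2840 + 0.0753 + 0.2302 + 0.0922 + 1.3169 = 23.035

23.035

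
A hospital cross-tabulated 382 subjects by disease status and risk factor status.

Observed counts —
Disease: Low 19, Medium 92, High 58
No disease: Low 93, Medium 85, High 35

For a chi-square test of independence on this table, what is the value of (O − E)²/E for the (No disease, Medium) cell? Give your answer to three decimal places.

1.900

Row total (No disease) = 213; column total (Medium) = 177; N = 382.
Expected count E = 213 × 177 / 382 = 98.6937.
Contribution = (O − E)²/E = (85 − 98.6937)² / 98.6937 = 1.900.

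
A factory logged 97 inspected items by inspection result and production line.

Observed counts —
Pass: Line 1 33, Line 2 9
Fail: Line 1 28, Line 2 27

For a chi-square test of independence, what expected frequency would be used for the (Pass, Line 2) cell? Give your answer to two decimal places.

Row total (Pass) = 42; column total (Line 2) = 36; grand total N = 97.
Expected count = (row total × column total) / N = 42 × 36 / 97 = 15.59.

15.59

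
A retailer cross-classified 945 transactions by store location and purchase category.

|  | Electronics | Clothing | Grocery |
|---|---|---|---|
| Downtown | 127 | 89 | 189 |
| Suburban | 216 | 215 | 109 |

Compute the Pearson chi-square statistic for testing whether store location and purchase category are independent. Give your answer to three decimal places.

Row totals: 405, 540. Column totals: 343, 304, 298. Grand total N = 945.
Expected counts (row total × column total / N):
  Downtown, Electronics: 405×343/945 = 147.0000
  Downtown, Clothing: 405×304/945 = 130.2857
  Downtown, Grocery: 405×298/945 = 127.7143
  Suburban, Electronics: 540×343/945 = 196.0000
  Suburban, Clothing: 540×304/945 = 173.7143
  Suburban, Grocery: 540×298/945 = 170.2857
Contributions (O − E)²/E:
  (127 − 147.0000)²/147.0000 = 2.7211
  (89 − 130.2857)²/130.2857 = 13.0829
  (189 − 127.7143)²/127.7143 = 29.4089
  (216 − 196.0000)²/196.0000 = 2.0408
  (215 − 173.7143)²/173.7143 = 9.8121
  (109 − 170.2857)²/170.2857 = 22.0567
χ² = 2.7211 + 13.0829 + 29.4089 + 2.0408 + 9.8121 + 22.0567 = 79.123

79.123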